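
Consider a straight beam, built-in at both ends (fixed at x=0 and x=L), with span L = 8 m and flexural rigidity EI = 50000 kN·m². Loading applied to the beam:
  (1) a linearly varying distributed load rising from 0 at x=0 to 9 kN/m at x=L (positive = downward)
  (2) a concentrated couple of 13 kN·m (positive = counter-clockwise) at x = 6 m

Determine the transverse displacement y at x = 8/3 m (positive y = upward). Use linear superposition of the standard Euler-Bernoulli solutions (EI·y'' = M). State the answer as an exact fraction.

y(8/3) = -8923/10125000 m

Load 1 — triangular load w₀=9 kN/m (0→w₀ over full span):
  y_1 = -w₀x²(L-x)²(x+2L)/(120LEI) = -9·(8/3)²·(8-(8/3))²·((8/3)+2·8)/(120·8·50000) = -896/1265625 m
Load 2 — applied couple M₀=13 kN·m at a=6 m (b=L-a=2):
  y_2 = (R_Ax³/6 - M_Ax²/2)/EI  [x≤a] with R_A=117/64, M_A=65/16 = ((117/64)·(8/3)³/6 - (65/16)·(8/3)²/2)/50000 = -13/75000 m
Superposition: y = Σ y_i = -8923/10125000 m ≈ -0.000881 m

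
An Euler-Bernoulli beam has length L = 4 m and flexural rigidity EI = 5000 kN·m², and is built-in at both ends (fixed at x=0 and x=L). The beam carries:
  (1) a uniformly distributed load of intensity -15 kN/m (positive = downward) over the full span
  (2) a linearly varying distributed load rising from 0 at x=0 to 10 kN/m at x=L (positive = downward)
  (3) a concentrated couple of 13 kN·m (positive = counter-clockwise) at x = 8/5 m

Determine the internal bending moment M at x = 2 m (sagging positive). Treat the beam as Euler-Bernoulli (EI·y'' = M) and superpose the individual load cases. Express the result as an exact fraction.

M(2) = -178/15 kN·m

Load 1 — uniform load w=-15 kN/m over full span:
  M_1 = wLx/2 - wL²/12 - wx²/2 = (-15)·4·2/2 - (-15)·4²/12 - (-15)·2²/2 = -10 kN·m
Load 2 — triangular load w₀=10 kN/m (0→w₀ over full span):
  M_2 = 3w₀Lx/20 - w₀L²/30 - w₀x³/(6L) = 3·10·4·2/20 - 10·4²/30 - 10·2³/(6·4) = 10/3 kN·m
Load 3 — applied couple M₀=13 kN·m at a=8/5 m (b=L-a=12/5):
  M_3 = R_Ax - M_A - M₀  [x>a] with R_A=117/25, M_A=39/25 = (117/25)·2 - (39/25) - 13 = -26/5 kN·m
Superposition: M = Σ M_i = -178/15 kN·m ≈ -11.866667 kN·m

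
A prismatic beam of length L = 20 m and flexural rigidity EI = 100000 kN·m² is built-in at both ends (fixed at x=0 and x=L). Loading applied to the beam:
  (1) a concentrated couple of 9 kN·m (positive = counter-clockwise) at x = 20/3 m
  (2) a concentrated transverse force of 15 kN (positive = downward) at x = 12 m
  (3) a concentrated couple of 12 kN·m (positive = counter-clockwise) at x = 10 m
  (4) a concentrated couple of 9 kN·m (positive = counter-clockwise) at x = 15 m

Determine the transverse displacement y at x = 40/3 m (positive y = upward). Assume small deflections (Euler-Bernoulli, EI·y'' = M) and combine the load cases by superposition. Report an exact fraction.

y(40/3) = -1271/270000 m

Load 1 — applied couple M₀=9 kN·m at a=20/3 m (b=L-a=40/3):
  y_1 = (R_Ax³/6 - M_Ax²/2 - M₀(x-a)²/2)/EI  [x>a] with R_A=3/5, M_A=0 = ((3/5)·(40/3)³/6 - 0·(40/3)²/2 - 9·((40/3)-(20/3))²/2)/100000 = 1/2700 m
Load 2 — point force P=15 kN at a=12 m (b=L-a=8):
  y_2 = -Pa²(L-x)²(3bL-(3b+a)(L-x))/(6L³EI)  [x>a] = -15·12²·(20-(40/3))²·(3·8·20-(3·8+12)·(20-(40/3)))/(6·20³·100000) = -3/625 m
Load 3 — applied couple M₀=12 kN·m at a=10 m (b=L-a=10):
  y_3 = (R_Ax³/6 - M_Ax²/2 - M₀(x-a)²/2)/EI  [x>a] with R_A=9/10, M_A=3 = ((9/10)·(40/3)³/6 - 3·(40/3)²/2 - 12·((40/3)-10)²/2)/100000 = 1/4500 m
Load 4 — applied couple M₀=9 kN·m at a=15 m (b=L-a=5):
  y_4 = (R_Ax³/6 - M_Ax²/2)/EI  [x≤a] with R_A=81/160, M_A=45/16 = ((81/160)·(40/3)³/6 - (45/16)·(40/3)²/2)/100000 = -1/2000 m
Superposition: y = Σ y_i = -1271/270000 m ≈ -0.004707 m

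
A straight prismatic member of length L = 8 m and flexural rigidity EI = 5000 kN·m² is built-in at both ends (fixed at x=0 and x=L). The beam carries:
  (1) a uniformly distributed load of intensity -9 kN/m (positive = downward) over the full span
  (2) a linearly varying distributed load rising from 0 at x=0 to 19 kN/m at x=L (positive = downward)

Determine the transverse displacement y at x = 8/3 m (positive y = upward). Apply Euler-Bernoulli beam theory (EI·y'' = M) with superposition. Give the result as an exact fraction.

y(8/3) = 512/2278125 m

Load 1 — uniform load w=-9 kN/m over full span:
  y_1 = -wx²(L-x)²/(24EI) = -(-9)·(8/3)²·(8-(8/3))²/(24·5000) = 256/16875 m
Load 2 — triangular load w₀=19 kN/m (0→w₀ over full span):
  y_2 = -w₀x²(L-x)²(x+2L)/(120LEI) = -19·(8/3)²·(8-(8/3))²·((8/3)+2·8)/(120·8·5000) = -34048/2278125 m
Superposition: y = Σ y_i = 512/2278125 m ≈ 0.000225 m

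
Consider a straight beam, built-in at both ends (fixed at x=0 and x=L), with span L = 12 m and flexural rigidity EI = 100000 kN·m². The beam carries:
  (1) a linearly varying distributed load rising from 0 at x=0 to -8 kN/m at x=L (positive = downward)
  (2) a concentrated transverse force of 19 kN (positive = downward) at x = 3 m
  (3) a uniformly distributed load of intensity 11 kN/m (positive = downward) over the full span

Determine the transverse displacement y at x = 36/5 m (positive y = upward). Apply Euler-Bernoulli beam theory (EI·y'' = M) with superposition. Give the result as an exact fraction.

Load 1 — triangular load w₀=-8 kN/m (0→w₀ over full span):
  y_1 = -w₀x²(L-x)²(x+2L)/(120LEI) = -(-8)·(36/5)²·(12-(36/5))²·((36/5)+2·12)/(120·12·100000) = 101088/48828125 m
Load 2 — point force P=19 kN at a=3 m (b=L-a=9):
  y_2 = -Pa²(L-x)²(3bL-(3b+a)(L-x))/(6L³EI)  [x>a] = -19·3²·(12-(36/5))²·(3·9·12-(3·9+3)·(12-(36/5)))/(6·12³·100000) = -171/250000 m
Load 3 — uniform load w=11 kN/m over full span:
  y_3 = -wx²(L-x)²/(24EI) = -11·(36/5)²·(12-(36/5))²/(24·100000) = -10692/1953125 m
Superposition: y = Σ y_i = -3193767/781250000 m ≈ -0.004088 m

y(36/5) = -3193767/781250000 m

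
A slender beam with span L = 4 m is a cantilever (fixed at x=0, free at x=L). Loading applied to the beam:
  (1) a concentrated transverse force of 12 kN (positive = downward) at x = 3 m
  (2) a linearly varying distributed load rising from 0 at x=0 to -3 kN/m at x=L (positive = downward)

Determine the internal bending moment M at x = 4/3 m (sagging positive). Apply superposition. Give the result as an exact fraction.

M(4/3) = -316/27 kN·m

Load 1 — point force P=12 kN at a=3 m (b=L-a=1):
  M_1 = -P(a-x)  [x≤a] = -12·(3-(4/3)) = -20 kN·m
Load 2 — triangular load w₀=-3 kN/m (0→w₀ over full span):
  M_2 = w₀Lx/2 - w₀L²/3 - w₀x³/(6L) = (-3)·4·(4/3)/2 - (-3)·4²/3 - (-3)·(4/3)³/(6·4) = 224/27 kN·m
Superposition: M = Σ M_i = -316/27 kN·m ≈ -11.703704 kN·m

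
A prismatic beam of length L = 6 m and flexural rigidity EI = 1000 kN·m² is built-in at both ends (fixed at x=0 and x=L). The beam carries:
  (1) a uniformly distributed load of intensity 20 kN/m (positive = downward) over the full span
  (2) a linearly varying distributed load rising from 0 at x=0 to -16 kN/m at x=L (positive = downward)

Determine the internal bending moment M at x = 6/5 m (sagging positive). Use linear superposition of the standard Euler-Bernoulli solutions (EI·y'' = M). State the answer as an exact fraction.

M(6/5) = 36/125 kN·m

Load 1 — uniform load w=20 kN/m over full span:
  M_1 = wLx/2 - wL²/12 - wx²/2 = 20·6·(6/5)/2 - 20·6²/12 - 20·(6/5)²/2 = -12/5 kN·m
Load 2 — triangular load w₀=-16 kN/m (0→w₀ over full span):
  M_2 = 3w₀Lx/20 - w₀L²/30 - w₀x³/(6L) = 3·(-16)·6·(6/5)/20 - (-16)·6²/30 - (-16)·(6/5)³/(6·6) = 336/125 kN·m
Superposition: M = Σ M_i = 36/125 kN·m ≈ 0.288000 kN·m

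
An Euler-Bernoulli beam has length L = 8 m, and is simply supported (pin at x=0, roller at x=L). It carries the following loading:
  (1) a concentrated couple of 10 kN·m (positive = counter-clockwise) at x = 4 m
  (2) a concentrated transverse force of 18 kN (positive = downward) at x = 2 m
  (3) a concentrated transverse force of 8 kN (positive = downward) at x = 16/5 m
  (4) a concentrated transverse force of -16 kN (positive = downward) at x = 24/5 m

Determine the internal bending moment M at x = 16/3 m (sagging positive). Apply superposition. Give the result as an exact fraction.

M(16/3) = -42/5 kN·m

Load 1 — applied couple M₀=10 kN·m at a=4 m (b=L-a=4):
  M_1 = M₀x/L - M₀  [x>a] = 10·(16/3)/8 - 10 = -10/3 kN·m
Load 2 — point force P=18 kN at a=2 m (b=L-a=6):
  M_2 = Pa(L-x)/L  [x>a] = 18·2·(8-(16/3))/8 = 12 kN·m
Load 3 — point force P=8 kN at a=16/5 m (b=L-a=24/5):
  M_3 = Pa(L-x)/L  [x>a] = 8·(16/5)·(8-(16/3))/8 = 128/15 kN·m
Load 4 — point force P=-16 kN at a=24/5 m (b=L-a=16/5):
  M_4 = Pa(L-x)/L  [x>a] = (-16)·(24/5)·(8-(16/3))/8 = -128/5 kN·m
Superposition: M = Σ M_i = -42/5 kN·m ≈ -8.400000 kN·m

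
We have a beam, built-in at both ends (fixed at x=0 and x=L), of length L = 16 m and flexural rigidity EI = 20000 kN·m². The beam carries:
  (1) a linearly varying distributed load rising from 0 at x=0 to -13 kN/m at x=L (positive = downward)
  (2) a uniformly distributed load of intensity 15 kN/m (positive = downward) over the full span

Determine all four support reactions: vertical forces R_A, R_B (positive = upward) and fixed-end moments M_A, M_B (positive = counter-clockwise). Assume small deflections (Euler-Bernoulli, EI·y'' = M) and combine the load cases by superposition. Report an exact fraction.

Load 1 — triangular load w₀=-13 kN/m (0→w₀ over full span):
  R_A = 3w₀L/20 = 3·(-13)·16/20 = -156/5 kN
  M_A = w₀L²/30 = (-13)·16²/30 = -1664/15 kN·m
  R_B = 7w₀L/20 = 7·(-13)·16/20 = -364/5 kN
  M_B = -w₀L²/20 = -(-13)·16²/20 = 832/5 kN·m
Load 2 — uniform load w=15 kN/m over full span:
  R_A = wL/2 = 15·16/2 = 120 kN
  M_A = wL²/12 = 15·16²/12 = 320 kN·m
  R_B = wL/2 = 15·16/2 = 120 kN
  M_B = -wL²/12 = -15·16²/12 = -320 kN·m
Superposition: R_A = 444/5 kN, M_A = 3136/15 kN·m, R_B = 236/5 kN, M_B = -768/5 kN·m

R_A = 444/5 kN, M_A = 3136/15 kN·m, R_B = 236/5 kN, M_B = -768/5 kN·m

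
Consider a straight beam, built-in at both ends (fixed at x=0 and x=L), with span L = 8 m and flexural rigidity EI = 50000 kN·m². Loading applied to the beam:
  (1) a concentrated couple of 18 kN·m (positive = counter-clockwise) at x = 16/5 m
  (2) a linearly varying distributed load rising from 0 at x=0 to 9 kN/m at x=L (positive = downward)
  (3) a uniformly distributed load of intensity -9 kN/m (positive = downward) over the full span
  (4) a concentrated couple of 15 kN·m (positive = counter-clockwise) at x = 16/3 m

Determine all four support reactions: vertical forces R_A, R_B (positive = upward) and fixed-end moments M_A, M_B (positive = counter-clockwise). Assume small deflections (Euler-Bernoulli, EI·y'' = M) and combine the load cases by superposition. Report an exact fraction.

Load 1 — applied couple M₀=18 kN·m at a=16/5 m (b=L-a=24/5):
  R_A = 6M₀ab/L³ = 6·18·(16/5)·(24/5)/8³ = 81/25 kN
  M_A = M₀b(2a-b)/L² = 18·(24/5)·(2·(16/5)-(24/5))/8² = 54/25 kN·m
  R_B = -6M₀ab/L³ = -6·18·(16/5)·(24/5)/8³ = -81/25 kN
  M_B = M₀a(2b-a)/L² = 18·(16/5)·(2·(24/5)-(16/5))/8² = 144/25 kN·m
Load 2 — triangular load w₀=9 kN/m (0→w₀ over full span):
  R_A = 3w₀L/20 = 3·9·8/20 = 54/5 kN
  M_A = w₀L²/30 = 9·8²/30 = 96/5 kN·m
  R_B = 7w₀L/20 = 7·9·8/20 = 126/5 kN
  M_B = -w₀L²/20 = -9·8²/20 = -144/5 kN·m
Load 3 — uniform load w=-9 kN/m over full span:
  R_A = wL/2 = (-9)·8/2 = -36 kN
  M_A = wL²/12 = (-9)·8²/12 = -48 kN·m
  R_B = wL/2 = (-9)·8/2 = -36 kN
  M_B = -wL²/12 = -(-9)·8²/12 = 48 kN·m
Load 4 — applied couple M₀=15 kN·m at a=16/3 m (b=L-a=8/3):
  R_A = 6M₀ab/L³ = 6·15·(16/3)·(8/3)/8³ = 5/2 kN
  M_A = M₀b(2a-b)/L² = 15·(8/3)·(2·(16/3)-(8/3))/8² = 5 kN·m
  R_B = -6M₀ab/L³ = -6·15·(16/3)·(8/3)/8³ = -5/2 kN
  M_B = M₀a(2b-a)/L² = 15·(16/3)·(2·(8/3)-(16/3))/8² = 0 kN·m
Superposition: R_A = -973/50 kN, M_A = -541/25 kN·m, R_B = -827/50 kN, M_B = 624/25 kN·m

R_A = -973/50 kN, M_A = -541/25 kN·m, R_B = -827/50 kN, M_B = 624/25 kN·m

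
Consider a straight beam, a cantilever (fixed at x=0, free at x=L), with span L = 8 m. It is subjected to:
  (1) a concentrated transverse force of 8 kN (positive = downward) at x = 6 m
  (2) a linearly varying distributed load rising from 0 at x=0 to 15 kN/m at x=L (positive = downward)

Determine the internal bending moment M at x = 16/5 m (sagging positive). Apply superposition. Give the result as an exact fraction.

Load 1 — point force P=8 kN at a=6 m (b=L-a=2):
  M_1 = -P(a-x)  [x≤a] = -8·(6-(16/5)) = -112/5 kN·m
Load 2 — triangular load w₀=15 kN/m (0→w₀ over full span):
  M_2 = w₀Lx/2 - w₀L²/3 - w₀x³/(6L) = 15·8·(16/5)/2 - 15·8²/3 - 15·(16/5)³/(6·8) = -3456/25 kN·m
Superposition: M = Σ M_i = -4016/25 kN·m ≈ -160.640000 kN·m

M(16/5) = -4016/25 kN·m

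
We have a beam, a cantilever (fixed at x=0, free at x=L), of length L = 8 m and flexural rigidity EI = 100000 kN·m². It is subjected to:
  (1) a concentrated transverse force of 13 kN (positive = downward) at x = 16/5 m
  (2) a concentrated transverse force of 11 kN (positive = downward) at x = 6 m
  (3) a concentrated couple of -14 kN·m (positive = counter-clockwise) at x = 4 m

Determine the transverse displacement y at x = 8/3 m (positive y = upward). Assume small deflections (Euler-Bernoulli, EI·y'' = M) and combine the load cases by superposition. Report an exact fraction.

Load 1 — point force P=13 kN at a=16/5 m (b=L-a=24/5):
  y_1 = -Px²(3a-x)/(6EI)  [x≤a] = -13·(8/3)²·(3·(16/5)-(8/3))/(6·100000) = -1352/1265625 m
Load 2 — point force P=11 kN at a=6 m (b=L-a=2):
  y_2 = -Px²(3a-x)/(6EI)  [x≤a] = -11·(8/3)²·(3·6-(8/3))/(6·100000) = -506/253125 m
Load 3 — applied couple M₀=-14 kN·m at a=4 m (b=L-a=4):
  y_3 = M₀x²/(2EI)  [x≤a] = (-14)·(8/3)²/(2·100000) = -14/28125 m
Superposition: y = Σ y_i = -1504/421875 m ≈ -0.003565 m

y(8/3) = -1504/421875 m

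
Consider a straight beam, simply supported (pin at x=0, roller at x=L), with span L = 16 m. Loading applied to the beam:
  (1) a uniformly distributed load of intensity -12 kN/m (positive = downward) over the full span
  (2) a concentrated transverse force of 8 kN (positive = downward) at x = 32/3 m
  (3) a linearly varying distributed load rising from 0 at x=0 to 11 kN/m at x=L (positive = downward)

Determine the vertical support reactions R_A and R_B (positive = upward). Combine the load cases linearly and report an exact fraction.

Load 1 — uniform load w=-12 kN/m over full span:
  R_A = wL/2 = (-12)·16/2 = -96 kN
  R_B = wL/2 = (-12)·16/2 = -96 kN
Load 2 — point force P=8 kN at a=32/3 m (b=L-a=16/3):
  R_A = Pb/L = 8·(16/3)/16 = 8/3 kN
  R_B = Pa/L = 8·(32/3)/16 = 16/3 kN
Load 3 — triangular load w₀=11 kN/m (0→w₀ over full span):
  R_A = w₀L/6 = 11·16/6 = 88/3 kN
  R_B = w₀L/3 = 11·16/3 = 176/3 kN
Superposition: R_A = -64 kN, R_B = -32 kN

R_A = -64 kN, R_B = -32 kN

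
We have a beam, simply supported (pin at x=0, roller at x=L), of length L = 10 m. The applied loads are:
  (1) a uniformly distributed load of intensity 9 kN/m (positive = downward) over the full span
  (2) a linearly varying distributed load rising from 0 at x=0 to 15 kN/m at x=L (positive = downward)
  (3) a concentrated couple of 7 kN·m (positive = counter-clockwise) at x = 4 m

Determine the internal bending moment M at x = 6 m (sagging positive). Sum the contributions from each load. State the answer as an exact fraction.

Load 1 — uniform load w=9 kN/m over full span:
  M_1 = wx(L-x)/2 = 9·6·(10-6)/2 = 108 kN·m
Load 2 — triangular load w₀=15 kN/m (0→w₀ over full span):
  M_2 = w₀Lx/6 - w₀x³/(6L) = 15·10·6/6 - 15·6³/(6·10) = 96 kN·m
Load 3 — applied couple M₀=7 kN·m at a=4 m (b=L-a=6):
  M_3 = M₀x/L - M₀  [x>a] = 7·6/10 - 7 = -14/5 kN·m
Superposition: M = Σ M_i = 1006/5 kN·m ≈ 201.200000 kN·m

M(6) = 1006/5 kN·m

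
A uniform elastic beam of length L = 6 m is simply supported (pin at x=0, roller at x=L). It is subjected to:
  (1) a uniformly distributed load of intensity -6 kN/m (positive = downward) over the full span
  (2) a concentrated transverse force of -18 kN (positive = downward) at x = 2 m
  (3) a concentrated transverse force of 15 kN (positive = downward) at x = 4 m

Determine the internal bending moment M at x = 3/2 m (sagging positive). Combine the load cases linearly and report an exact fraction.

M(3/2) = -123/4 kN·m

Load 1 — uniform load w=-6 kN/m over full span:
  M_1 = wx(L-x)/2 = (-6)·(3/2)·(6-(3/2))/2 = -81/4 kN·m
Load 2 — point force P=-18 kN at a=2 m (b=L-a=4):
  M_2 = Pbx/L  [x≤a] = (-18)·4·(3/2)/6 = -18 kN·m
Load 3 — point force P=15 kN at a=4 m (b=L-a=2):
  M_3 = Pbx/L  [x≤a] = 15·2·(3/2)/6 = 15/2 kN·m
Superposition: M = Σ M_i = -123/4 kN·m ≈ -30.750000 kN·m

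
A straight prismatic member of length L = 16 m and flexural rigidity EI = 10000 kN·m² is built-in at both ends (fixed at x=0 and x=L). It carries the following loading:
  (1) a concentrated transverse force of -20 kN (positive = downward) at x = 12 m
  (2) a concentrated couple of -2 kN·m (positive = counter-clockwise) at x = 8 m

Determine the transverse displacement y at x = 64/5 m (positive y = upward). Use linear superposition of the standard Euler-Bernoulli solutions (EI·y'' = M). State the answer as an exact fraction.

y(64/5) = 1068/78125 m

Load 1 — point force P=-20 kN at a=12 m (b=L-a=4):
  y_1 = -Pa²(L-x)²(3bL-(3b+a)(L-x))/(6L³EI)  [x>a] = -(-20)·12²·(16-(64/5))²·(3·4·16-(3·4+12)·(16-(64/5)))/(6·16³·10000) = 216/15625 m
Load 2 — applied couple M₀=-2 kN·m at a=8 m (b=L-a=8):
  y_2 = (R_Ax³/6 - M_Ax²/2 - M₀(x-a)²/2)/EI  [x>a] with R_A=-3/16, M_A=-1/2 = ((-3/16)·(64/5)³/6 - (-1/2)·(64/5)²/2 - (-2)·((64/5)-8)²/2)/10000 = -12/78125 m
Superposition: y = Σ y_i = 1068/78125 m ≈ 0.013670 m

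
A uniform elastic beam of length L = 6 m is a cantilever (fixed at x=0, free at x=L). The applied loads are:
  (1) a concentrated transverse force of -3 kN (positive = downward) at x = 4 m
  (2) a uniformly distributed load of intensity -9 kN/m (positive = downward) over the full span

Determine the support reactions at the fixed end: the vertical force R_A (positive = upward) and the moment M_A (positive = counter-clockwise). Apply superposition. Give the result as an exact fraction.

R_A = -57 kN, M_A = -174 kN·m

Load 1 — point force P=-3 kN at a=4 m (b=L-a=2):
  R_A = P = (-3) = -3 kN
  M_A = Pa = (-3)·4 = -12 kN·m
Load 2 — uniform load w=-9 kN/m over full span:
  R_A = wL = (-9)·6 = -54 kN
  M_A = wL²/2 = (-9)·6²/2 = -162 kN·m
Superposition: R_A = -57 kN, M_A = -174 kN·m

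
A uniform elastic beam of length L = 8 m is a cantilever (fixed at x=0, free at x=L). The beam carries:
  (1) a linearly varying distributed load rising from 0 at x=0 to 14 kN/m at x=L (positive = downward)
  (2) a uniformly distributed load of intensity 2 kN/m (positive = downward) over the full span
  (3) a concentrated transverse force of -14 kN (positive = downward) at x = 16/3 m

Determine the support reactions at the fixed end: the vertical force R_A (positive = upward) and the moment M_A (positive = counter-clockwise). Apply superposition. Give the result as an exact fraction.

Load 1 — triangular load w₀=14 kN/m (0→w₀ over full span):
  R_A = w₀L/2 = 14·8/2 = 56 kN
  M_A = w₀L²/3 = 14·8²/3 = 896/3 kN·m
Load 2 — uniform load w=2 kN/m over full span:
  R_A = wL = 2·8 = 16 kN
  M_A = wL²/2 = 2·8²/2 = 64 kN·m
Load 3 — point force P=-14 kN at a=16/3 m (b=L-a=8/3):
  R_A = P = (-14) = -14 kN
  M_A = Pa = (-14)·(16/3) = -224/3 kN·m
Superposition: R_A = 58 kN, M_A = 288 kN·m

R_A = 58 kN, M_A = 288 kN·m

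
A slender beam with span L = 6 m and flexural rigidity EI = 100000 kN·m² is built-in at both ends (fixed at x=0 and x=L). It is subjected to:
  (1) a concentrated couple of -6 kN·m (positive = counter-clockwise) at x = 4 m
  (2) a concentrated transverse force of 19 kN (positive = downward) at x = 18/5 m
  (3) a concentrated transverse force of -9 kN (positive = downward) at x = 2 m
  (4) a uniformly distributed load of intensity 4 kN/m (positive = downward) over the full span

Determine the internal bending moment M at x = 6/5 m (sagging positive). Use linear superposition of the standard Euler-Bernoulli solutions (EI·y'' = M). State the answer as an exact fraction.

M(6/5) = -1874/625 kN·m

Load 1 — applied couple M₀=-6 kN·m at a=4 m (b=L-a=2):
  M_1 = R_Ax - M_A  [x≤a] with R_A=-4/3, M_A=-2 = (-4/3)·(6/5) - (-2) = 2/5 kN·m
Load 2 — point force P=19 kN at a=18/5 m (b=L-a=12/5):
  M_2 = Pb²(3a+b)x/L³ - Pab²/L²  [x≤a] = 19·(12/5)²·(3·(18/5)+(12/5))·(6/5)/6³ - 19·(18/5)·(12/5)²/6² = -1824/625 kN·m
Load 3 — point force P=-9 kN at a=2 m (b=L-a=4):
  M_3 = Pb²(3a+b)x/L³ - Pab²/L²  [x≤a] = (-9)·4²·(3·2+4)·(6/5)/6³ - (-9)·2·4²/6² = 0 kN·m
Load 4 — uniform load w=4 kN/m over full span:
  M_4 = wLx/2 - wL²/12 - wx²/2 = 4·6·(6/5)/2 - 4·6²/12 - 4·(6/5)²/2 = -12/25 kN·m
Superposition: M = Σ M_i = -1874/625 kN·m ≈ -2.998400 kN·m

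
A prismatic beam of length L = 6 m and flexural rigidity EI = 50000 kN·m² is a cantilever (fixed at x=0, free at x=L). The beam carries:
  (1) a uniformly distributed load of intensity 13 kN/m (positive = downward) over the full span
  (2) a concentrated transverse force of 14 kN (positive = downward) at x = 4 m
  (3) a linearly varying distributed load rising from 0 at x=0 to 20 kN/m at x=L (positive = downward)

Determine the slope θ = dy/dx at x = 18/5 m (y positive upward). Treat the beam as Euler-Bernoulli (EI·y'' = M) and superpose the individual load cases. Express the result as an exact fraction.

Load 1 — uniform load w=13 kN/m over full span:
  θ_1 = -wx(x²-3Lx+3L²)/(6EI) = -13·(18/5)·((18/5)²-3·6·(18/5)+3·6²)/(6·50000) = -13689/1562500 rad
Load 2 — point force P=14 kN at a=4 m (b=L-a=2):
  θ_2 = -Px(2a-x)/(2EI)  [x≤a] = -14·(18/5)·(2·4-(18/5))/(2·50000) = -693/312500 rad
Load 3 — triangular load w₀=20 kN/m (0→w₀ over full span):
  θ_3 = (w₀Lx²/4-w₀L²x/3-w₀x⁴/(24L))/EI = (20·6·(18/5)²/4-20·6²·(18/5)/3-20·(18/5)⁴/(24·6))/50000 = -15579/1562500 rad
Superposition: θ = Σ θ_i = -32733/1562500 rad ≈ -0.020949 rad

θ(18/5) = -32733/1562500 rad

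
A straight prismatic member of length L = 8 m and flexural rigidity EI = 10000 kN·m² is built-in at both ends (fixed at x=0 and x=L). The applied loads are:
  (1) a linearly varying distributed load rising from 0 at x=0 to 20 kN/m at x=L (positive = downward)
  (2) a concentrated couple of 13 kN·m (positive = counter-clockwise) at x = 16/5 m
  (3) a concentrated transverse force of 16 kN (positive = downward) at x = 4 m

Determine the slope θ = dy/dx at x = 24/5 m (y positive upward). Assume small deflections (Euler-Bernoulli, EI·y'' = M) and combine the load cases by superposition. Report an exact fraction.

Load 1 — triangular load w₀=20 kN/m (0→w₀ over full span):
  θ_1 = -w₀(2x(L-x)(L-2x)(x+2L)+x²(L-x)²)/(120LEI) = -20·(2·(24/5)·(8-(24/5))·(8-2·(24/5))·((24/5)+2·8)+(24/5)²·(8-(24/5))²)/(120·8·10000) = 128/78125 rad
Load 2 — applied couple M₀=13 kN·m at a=16/5 m (b=L-a=24/5):
  θ_2 = (R_Ax²/2 - M_Ax - M₀(x-a))/EI  [x>a] with R_A=117/50, M_A=39/25 = ((117/50)·(24/5)²/2 - (39/25)·(24/5) - 13·((24/5)-(16/5)))/10000 = -52/390625 rad
Load 3 — point force P=16 kN at a=4 m (b=L-a=4):
  θ_3 = Pa²(L-x)(2bL-(3b+a)(L-x))/(2L³EI)  [x>a] = 16·4²·(8-(24/5))·(2·4·8-(3·4+4)·(8-(24/5)))/(2·8³·10000) = 16/15625 rad
Superposition: θ = Σ θ_i = 988/390625 rad ≈ 0.002529 rad

θ(24/5) = 988/390625 rad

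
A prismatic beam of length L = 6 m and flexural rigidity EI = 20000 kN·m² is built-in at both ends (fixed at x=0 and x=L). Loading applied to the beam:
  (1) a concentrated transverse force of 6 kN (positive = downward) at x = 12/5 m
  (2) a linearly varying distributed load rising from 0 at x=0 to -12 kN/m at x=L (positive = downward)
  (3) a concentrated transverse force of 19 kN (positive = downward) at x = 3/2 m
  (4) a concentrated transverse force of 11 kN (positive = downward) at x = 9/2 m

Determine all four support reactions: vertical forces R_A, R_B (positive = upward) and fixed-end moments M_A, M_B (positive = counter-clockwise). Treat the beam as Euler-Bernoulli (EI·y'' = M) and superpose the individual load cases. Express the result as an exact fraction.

Load 1 — point force P=6 kN at a=12/5 m (b=L-a=18/5):
  R_A = Pb²(3a+b)/L³ = 6·(18/5)²·(3·(12/5)+(18/5))/6³ = 486/125 kN
  M_A = Pab²/L² = 6·(12/5)·(18/5)²/6² = 648/125 kN·m
  R_B = Pa²(a+3b)/L³ = 6·(12/5)²·((12/5)+3·(18/5))/6³ = 264/125 kN
  M_B = -Pa²b/L² = -6·(12/5)²·(18/5)/6² = -432/125 kN·m
Load 2 — triangular load w₀=-12 kN/m (0→w₀ over full span):
  R_A = 3w₀L/20 = 3·(-12)·6/20 = -54/5 kN
  M_A = w₀L²/30 = (-12)·6²/30 = -72/5 kN·m
  R_B = 7w₀L/20 = 7·(-12)·6/20 = -126/5 kN
  M_B = -w₀L²/20 = -(-12)·6²/20 = 108/5 kN·m
Load 3 — point force P=19 kN at a=3/2 m (b=L-a=9/2):
  R_A = Pb²(3a+b)/L³ = 19·(9/2)²·(3·(3/2)+(9/2))/6³ = 513/32 kN
  M_A = Pab²/L² = 19·(3/2)·(9/2)²/6² = 513/32 kN·m
  R_B = Pa²(a+3b)/L³ = 19·(3/2)²·((3/2)+3·(9/2))/6³ = 95/32 kN
  M_B = -Pa²b/L² = -19·(3/2)²·(9/2)/6² = -171/32 kN·m
Load 4 — point force P=11 kN at a=9/2 m (b=L-a=3/2):
  R_A = Pb²(3a+b)/L³ = 11·(3/2)²·(3·(9/2)+(3/2))/6³ = 55/32 kN
  M_A = Pab²/L² = 11·(9/2)·(3/2)²/6² = 99/32 kN·m
  R_B = Pa²(a+3b)/L³ = 11·(9/2)²·((9/2)+3·(3/2))/6³ = 297/32 kN
  M_B = -Pa²b/L² = -11·(9/2)²·(3/2)/6² = -297/32 kN·m
Superposition: R_A = 5419/500 kN, M_A = 9909/1000 kN·m, R_B = -5419/500 kN, M_B = 3519/1000 kN·m

R_A = 5419/500 kN, M_A = 9909/1000 kN·m, R_B = -5419/500 kN, M_B = 3519/1000 kN·m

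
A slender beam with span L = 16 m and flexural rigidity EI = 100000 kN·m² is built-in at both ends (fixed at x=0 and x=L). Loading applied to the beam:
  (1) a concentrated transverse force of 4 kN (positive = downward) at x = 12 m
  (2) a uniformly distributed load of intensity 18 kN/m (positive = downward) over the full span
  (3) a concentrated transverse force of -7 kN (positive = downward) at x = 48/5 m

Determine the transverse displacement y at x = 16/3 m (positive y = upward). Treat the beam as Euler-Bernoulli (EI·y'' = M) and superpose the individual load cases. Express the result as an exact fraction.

Load 1 — point force P=4 kN at a=12 m (b=L-a=4):
  y_1 = -Pb²x²(3aL-(3a+b)x)/(6L³EI)  [x≤a] = -4·4²·(16/3)²·(3·12·16-(3·12+4)·(16/3))/(6·16³·100000) = -68/253125 m
Load 2 — uniform load w=18 kN/m over full span:
  y_2 = -wx²(L-x)²/(24EI) = -18·(16/3)²·(16-(16/3))²/(24·100000) = -2048/84375 m
Load 3 — point force P=-7 kN at a=48/5 m (b=L-a=32/5):
  y_3 = -Pb²x²(3aL-(3a+b)x)/(6L³EI)  [x≤a] = -(-7)·(32/5)²·(16/3)²·(3·(48/5)·16-(3·(48/5)+(32/5))·(16/3))/(6·16³·100000) = 28672/31640625 m
Superposition: y = Σ y_i = -83092/3515625 m ≈ -0.023635 m

y(16/3) = -83092/3515625 m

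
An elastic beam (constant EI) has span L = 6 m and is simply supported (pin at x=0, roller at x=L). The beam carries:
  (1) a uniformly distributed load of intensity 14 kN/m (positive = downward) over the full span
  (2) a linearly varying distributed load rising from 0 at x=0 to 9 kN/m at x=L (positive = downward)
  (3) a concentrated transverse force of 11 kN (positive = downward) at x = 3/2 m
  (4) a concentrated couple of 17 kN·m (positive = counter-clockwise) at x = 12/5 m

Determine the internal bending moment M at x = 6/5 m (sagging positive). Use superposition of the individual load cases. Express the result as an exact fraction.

M(6/5) = 15997/250 kN·m

Load 1 — uniform load w=14 kN/m over full span:
  M_1 = wx(L-x)/2 = 14·(6/5)·(6-(6/5))/2 = 1008/25 kN·m
Load 2 — triangular load w₀=9 kN/m (0→w₀ over full span):
  M_2 = w₀Lx/6 - w₀x³/(6L) = 9·6·(6/5)/6 - 9·(6/5)³/(6·6) = 1296/125 kN·m
Load 3 — point force P=11 kN at a=3/2 m (b=L-a=9/2):
  M_3 = Pbx/L  [x≤a] = 11·(9/2)·(6/5)/6 = 99/10 kN·m
Load 4 — applied couple M₀=17 kN·m at a=12/5 m (b=L-a=18/5):
  M_4 = M₀x/L  [x≤a] = 17·(6/5)/6 = 17/5 kN·m
Superposition: M = Σ M_i = 15997/250 kN·m ≈ 63.988000 kN·m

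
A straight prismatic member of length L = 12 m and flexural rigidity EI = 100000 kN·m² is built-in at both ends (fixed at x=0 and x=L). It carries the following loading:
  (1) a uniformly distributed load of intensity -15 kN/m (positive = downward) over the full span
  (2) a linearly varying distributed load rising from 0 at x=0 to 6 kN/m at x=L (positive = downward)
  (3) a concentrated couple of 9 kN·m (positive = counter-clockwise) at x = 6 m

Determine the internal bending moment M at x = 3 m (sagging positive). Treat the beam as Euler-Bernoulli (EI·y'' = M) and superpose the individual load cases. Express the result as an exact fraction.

M(3) = -801/40 kN·m

Load 1 — uniform load w=-15 kN/m over full span:
  M_1 = wLx/2 - wL²/12 - wx²/2 = (-15)·12·3/2 - (-15)·12²/12 - (-15)·3²/2 = -45/2 kN·m
Load 2 — triangular load w₀=6 kN/m (0→w₀ over full span):
  M_2 = 3w₀Lx/20 - w₀L²/30 - w₀x³/(6L) = 3·6·12·3/20 - 6·12²/30 - 6·3³/(6·12) = 27/20 kN·m
Load 3 — applied couple M₀=9 kN·m at a=6 m (b=L-a=6):
  M_3 = R_Ax - M_A  [x≤a] with R_A=9/8, M_A=9/4 = (9/8)·3 - (9/4) = 9/8 kN·m
Superposition: M = Σ M_i = -801/40 kN·m ≈ -20.025000 kN·m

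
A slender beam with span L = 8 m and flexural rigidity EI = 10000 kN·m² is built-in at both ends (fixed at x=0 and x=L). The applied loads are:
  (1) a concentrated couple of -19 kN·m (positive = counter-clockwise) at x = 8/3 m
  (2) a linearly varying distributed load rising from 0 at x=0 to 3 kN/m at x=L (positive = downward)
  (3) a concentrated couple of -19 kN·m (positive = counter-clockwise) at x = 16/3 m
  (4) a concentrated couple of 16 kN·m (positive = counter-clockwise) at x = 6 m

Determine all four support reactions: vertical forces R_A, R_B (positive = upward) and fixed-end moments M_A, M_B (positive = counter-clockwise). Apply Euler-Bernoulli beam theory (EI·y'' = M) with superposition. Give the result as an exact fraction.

R_A = -29/60 kN, M_A = 76/15 kN·m, R_B = 749/60 kN, M_B = -284/15 kN·m

Load 1 — applied couple M₀=-19 kN·m at a=8/3 m (b=L-a=16/3):
  R_A = 6M₀ab/L³ = 6·(-19)·(8/3)·(16/3)/8³ = -19/6 kN
  M_A = M₀b(2a-b)/L² = (-19)·(16/3)·(2·(8/3)-(16/3))/8² = 0 kN·m
  R_B = -6M₀ab/L³ = -6·(-19)·(8/3)·(16/3)/8³ = 19/6 kN
  M_B = M₀a(2b-a)/L² = (-19)·(8/3)·(2·(16/3)-(8/3))/8² = -19/3 kN·m
Load 2 — triangular load w₀=3 kN/m (0→w₀ over full span):
  R_A = 3w₀L/20 = 3·3·8/20 = 18/5 kN
  M_A = w₀L²/30 = 3·8²/30 = 32/5 kN·m
  R_B = 7w₀L/20 = 7·3·8/20 = 42/5 kN
  M_B = -w₀L²/20 = -3·8²/20 = -48/5 kN·m
Load 3 — applied couple M₀=-19 kN·m at a=16/3 m (b=L-a=8/3):
  R_A = 6M₀ab/L³ = 6·(-19)·(16/3)·(8/3)/8³ = -19/6 kN
  M_A = M₀b(2a-b)/L² = (-19)·(8/3)·(2·(16/3)-(8/3))/8² = -19/3 kN·m
  R_B = -6M₀ab/L³ = -6·(-19)·(16/3)·(8/3)/8³ = 19/6 kN
  M_B = M₀a(2b-a)/L² = (-19)·(16/3)·(2·(8/3)-(16/3))/8² = 0 kN·m
Load 4 — applied couple M₀=16 kN·m at a=6 m (b=L-a=2):
  R_A = 6M₀ab/L³ = 6·16·6·2/8³ = 9/4 kN
  M_A = M₀b(2a-b)/L² = 16·2·(2·6-2)/8² = 5 kN·m
  R_B = -6M₀ab/L³ = -6·16·6·2/8³ = -9/4 kN
  M_B = M₀a(2b-a)/L² = 16·6·(2·2-6)/8² = -3 kN·m
Superposition: R_A = -29/60 kN, M_A = 76/15 kN·m, R_B = 749/60 kN, M_B = -284/15 kN·m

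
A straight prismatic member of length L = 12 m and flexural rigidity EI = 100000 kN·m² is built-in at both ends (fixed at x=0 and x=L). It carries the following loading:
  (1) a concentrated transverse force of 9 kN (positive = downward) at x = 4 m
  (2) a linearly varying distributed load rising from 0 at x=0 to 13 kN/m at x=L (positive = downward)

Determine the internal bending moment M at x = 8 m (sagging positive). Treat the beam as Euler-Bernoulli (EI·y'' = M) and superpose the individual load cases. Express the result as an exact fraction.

Load 1 — point force P=9 kN at a=4 m (b=L-a=8):
  M_1 = Pa²(a+3b)(L-x)/L³ - Pa²b/L²  [x>a] = 9·4²·(4+3·8)·(12-8)/12³ - 9·4²·8/12² = 4/3 kN·m
Load 2 — triangular load w₀=13 kN/m (0→w₀ over full span):
  M_2 = 3w₀Lx/20 - w₀L²/30 - w₀x³/(6L) = 3·13·12·8/20 - 13·12²/30 - 13·8³/(6·12) = 1456/45 kN·m
Superposition: M = Σ M_i = 1516/45 kN·m ≈ 33.688889 kN·m

M(8) = 1516/45 kN·m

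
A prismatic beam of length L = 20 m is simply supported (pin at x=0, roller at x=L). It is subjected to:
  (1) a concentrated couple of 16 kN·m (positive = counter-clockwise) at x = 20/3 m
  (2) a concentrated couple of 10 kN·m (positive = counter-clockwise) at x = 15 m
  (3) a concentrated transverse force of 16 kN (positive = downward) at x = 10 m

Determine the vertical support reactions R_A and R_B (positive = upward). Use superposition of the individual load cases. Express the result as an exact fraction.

R_A = 93/10 kN, R_B = 67/10 kN

Load 1 — applied couple M₀=16 kN·m at a=20/3 m (b=L-a=40/3):
  R_A = M₀/L = 16/20 = 4/5 kN
  R_B = -M₀/L = -16/20 = -4/5 kN
Load 2 — applied couple M₀=10 kN·m at a=15 m (b=L-a=5):
  R_A = M₀/L = 10/20 = 1/2 kN
  R_B = -M₀/L = -10/20 = -1/2 kN
Load 3 — point force P=16 kN at a=10 m (b=L-a=10):
  R_A = Pb/L = 16·10/20 = 8 kN
  R_B = Pa/L = 16·10/20 = 8 kN
Superposition: R_A = 93/10 kN, R_B = 67/10 kN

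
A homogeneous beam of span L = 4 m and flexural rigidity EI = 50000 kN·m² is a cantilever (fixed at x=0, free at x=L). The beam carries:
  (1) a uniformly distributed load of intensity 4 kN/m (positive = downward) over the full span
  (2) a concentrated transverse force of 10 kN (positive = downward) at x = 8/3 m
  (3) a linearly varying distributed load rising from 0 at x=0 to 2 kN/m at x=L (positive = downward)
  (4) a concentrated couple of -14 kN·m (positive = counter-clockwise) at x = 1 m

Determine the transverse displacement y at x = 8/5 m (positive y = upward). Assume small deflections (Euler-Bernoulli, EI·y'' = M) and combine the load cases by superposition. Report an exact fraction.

Load 1 — uniform load w=4 kN/m over full span:
  y_1 = -wx²(x²-4Lx+6L²)/(24EI) = -4·(8/5)²·((8/5)²-4·4·(8/5)+6·4²)/(24·50000) = -1216/1953125 m
Load 2 — point force P=10 kN at a=8/3 m (b=L-a=4/3):
  y_2 = -Px²(3a-x)/(6EI)  [x≤a] = -10·(8/5)²·(3·(8/3)-(8/5))/(6·50000) = -128/234375 m
Load 3 — triangular load w₀=2 kN/m (0→w₀ over full span):
  y_3 = (w₀Lx³/12-w₀L²x²/6-w₀x⁵/(120L))/EI = (2·4·(8/5)³/12-2·4²·(8/5)²/6-2·(8/5)⁵/(120·4))/50000 = -32128/146484375 m
Load 4 — applied couple M₀=-14 kN·m at a=1 m (b=L-a=3):
  y_4 = M₀a(2x-a)/(2EI)  [x>a] = (-14)·1·(2·(8/5)-1)/(2·50000) = -77/250000 m
Superposition: y = Σ y_i = -1325041/781250000 m ≈ -0.001696 m

y(8/5) = -1325041/781250000 m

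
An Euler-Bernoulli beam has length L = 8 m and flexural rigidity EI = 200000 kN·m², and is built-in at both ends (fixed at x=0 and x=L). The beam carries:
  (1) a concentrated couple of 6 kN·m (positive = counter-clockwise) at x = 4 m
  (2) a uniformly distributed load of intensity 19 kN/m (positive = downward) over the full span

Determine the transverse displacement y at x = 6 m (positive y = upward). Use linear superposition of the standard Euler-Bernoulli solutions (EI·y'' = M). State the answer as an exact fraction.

Load 1 — applied couple M₀=6 kN·m at a=4 m (b=L-a=4):
  y_1 = (R_Ax³/6 - M_Ax²/2 - M₀(x-a)²/2)/EI  [x>a] with R_A=9/8, M_A=3/2 = ((9/8)·6³/6 - (3/2)·6²/2 - 6·(6-4)²/2)/200000 = 3/400000 m
Load 2 — uniform load w=19 kN/m over full span:
  y_2 = -wx²(L-x)²/(24EI) = -19·6²·(8-6)²/(24·200000) = -57/100000 m
Superposition: y = Σ y_i = -9/16000 m ≈ -0.000562 m

y(6) = -9/16000 m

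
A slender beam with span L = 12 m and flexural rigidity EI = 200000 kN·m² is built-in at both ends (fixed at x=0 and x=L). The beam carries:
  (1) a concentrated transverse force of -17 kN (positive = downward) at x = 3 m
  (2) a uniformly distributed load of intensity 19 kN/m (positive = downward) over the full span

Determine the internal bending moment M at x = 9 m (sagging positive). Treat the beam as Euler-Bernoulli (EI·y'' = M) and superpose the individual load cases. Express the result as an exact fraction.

Load 1 — point force P=-17 kN at a=3 m (b=L-a=9):
  M_1 = Pa²(a+3b)(L-x)/L³ - Pa²b/L²  [x>a] = (-17)·3²·(3+3·9)·(12-9)/12³ - (-17)·3²·9/12² = 51/32 kN·m
Load 2 — uniform load w=19 kN/m over full span:
  M_2 = wLx/2 - wL²/12 - wx²/2 = 19·12·9/2 - 19·12²/12 - 19·9²/2 = 57/2 kN·m
Superposition: M = Σ M_i = 963/32 kN·m ≈ 30.093750 kN·m

M(9) = 963/32 kN·m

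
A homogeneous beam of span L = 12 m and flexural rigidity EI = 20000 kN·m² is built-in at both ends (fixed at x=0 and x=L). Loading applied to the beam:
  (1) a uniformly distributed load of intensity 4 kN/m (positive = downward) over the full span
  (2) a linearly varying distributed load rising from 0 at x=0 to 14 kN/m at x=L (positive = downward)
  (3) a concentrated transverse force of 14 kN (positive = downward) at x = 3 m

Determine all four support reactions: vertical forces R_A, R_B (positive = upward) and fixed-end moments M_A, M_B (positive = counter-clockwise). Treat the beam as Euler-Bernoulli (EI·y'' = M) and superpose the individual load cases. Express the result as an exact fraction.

R_A = 4881/80 kN, M_A = 5553/40 kN·m, R_B = 6799/80 kN, M_B = -6267/40 kN·m

Load 1 — uniform load w=4 kN/m over full span:
  R_A = wL/2 = 4·12/2 = 24 kN
  M_A = wL²/12 = 4·12²/12 = 48 kN·m
  R_B = wL/2 = 4·12/2 = 24 kN
  M_B = -wL²/12 = -4·12²/12 = -48 kN·m
Load 2 — triangular load w₀=14 kN/m (0→w₀ over full span):
  R_A = 3w₀L/20 = 3·14·12/20 = 126/5 kN
  M_A = w₀L²/30 = 14·12²/30 = 336/5 kN·m
  R_B = 7w₀L/20 = 7·14·12/20 = 294/5 kN
  M_B = -w₀L²/20 = -14·12²/20 = -504/5 kN·m
Load 3 — point force P=14 kN at a=3 m (b=L-a=9):
  R_A = Pb²(3a+b)/L³ = 14·9²·(3·3+9)/12³ = 189/16 kN
  M_A = Pab²/L² = 14·3·9²/12² = 189/8 kN·m
  R_B = Pa²(a+3b)/L³ = 14·3²·(3+3·9)/12³ = 35/16 kN
  M_B = -Pa²b/L² = -14·3²·9/12² = -63/8 kN·m
Superposition: R_A = 4881/80 kN, M_A = 5553/40 kN·m, R_B = 6799/80 kN, M_B = -6267/40 kN·m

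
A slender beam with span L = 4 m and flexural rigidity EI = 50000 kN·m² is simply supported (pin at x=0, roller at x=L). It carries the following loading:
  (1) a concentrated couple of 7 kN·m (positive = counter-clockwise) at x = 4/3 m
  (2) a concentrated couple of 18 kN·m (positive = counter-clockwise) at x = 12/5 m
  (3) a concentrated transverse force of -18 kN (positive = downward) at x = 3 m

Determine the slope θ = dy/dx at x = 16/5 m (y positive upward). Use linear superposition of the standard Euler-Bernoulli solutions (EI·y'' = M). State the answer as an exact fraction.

Load 1 — applied couple M₀=7 kN·m at a=4/3 m (b=L-a=8/3):
  θ_1 = (M₀x²/(2L)-M₀(x-a)+C₁)/EI  [x>a] with C₁=M₀(3b²-L²)/(6L)=14/9 = (7·(16/5)²/(2·4)-7·((16/5)-(4/3))+(14/9))/50000 = -287/5625000 rad
Load 2 — applied couple M₀=18 kN·m at a=12/5 m (b=L-a=8/5):
  θ_2 = (M₀x²/(2L)-M₀(x-a)+C₁)/EI  [x>a] with C₁=M₀(3b²-L²)/(6L)=-156/25 = (18·(16/5)²/(2·4)-18·((16/5)-(12/5))+(-156/25))/50000 = 3/62500 rad
Load 3 — point force P=-18 kN at a=3 m (b=L-a=1):
  θ_3 = -Pa(2L²-6Lx+3x²+a²)/(6LEI)  [x>a] = -(-18)·3·(2·4²-6·4·(16/5)+3·(16/5)²+3²)/(6·4·50000) = -1143/5000000 rad
Superposition: θ = Σ θ_i = -10423/45000000 rad ≈ -0.000232 rad

θ(16/5) = -10423/45000000 rad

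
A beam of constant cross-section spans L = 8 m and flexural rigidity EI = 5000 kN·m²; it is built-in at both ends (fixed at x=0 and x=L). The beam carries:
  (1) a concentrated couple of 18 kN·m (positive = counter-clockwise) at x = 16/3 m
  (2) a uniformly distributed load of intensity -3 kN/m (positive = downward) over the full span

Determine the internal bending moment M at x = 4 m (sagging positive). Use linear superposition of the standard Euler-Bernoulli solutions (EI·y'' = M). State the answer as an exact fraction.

M(4) = -2 kN·m

Load 1 — applied couple M₀=18 kN·m at a=16/3 m (b=L-a=8/3):
  M_1 = R_Ax - M_A  [x≤a] with R_A=3, M_A=6 = 3·4 - 6 = 6 kN·m
Load 2 — uniform load w=-3 kN/m over full span:
  M_2 = wLx/2 - wL²/12 - wx²/2 = (-3)·8·4/2 - (-3)·8²/12 - (-3)·4²/2 = -8 kN·m
Superposition: M = Σ M_i = -2 kN·m ≈ -2.000000 kN·m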